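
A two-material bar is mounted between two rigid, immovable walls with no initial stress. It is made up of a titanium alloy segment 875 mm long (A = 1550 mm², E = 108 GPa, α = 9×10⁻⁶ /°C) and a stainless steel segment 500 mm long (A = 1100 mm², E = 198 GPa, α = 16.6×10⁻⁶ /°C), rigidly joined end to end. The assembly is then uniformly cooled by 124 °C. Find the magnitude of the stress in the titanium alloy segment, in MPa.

If the supports were absent, the total length change would be Σ αᵢΔT Lᵢ = 9×10⁻⁶×124×875 + 16.6×10⁻⁶×124×500 = 2.006 mm.
Since the ends are fixed, an axial force P builds up, equal in every segment, with P · Σ Lᵢ/(AᵢEᵢ) = δ_free.
The series flexibility is Σ Lᵢ/(AᵢEᵢ) = 875/(1550×108×10³) + 500/(1100×198×10³) = 7.523×10⁻⁶ mm/N.
So P = 2.006 / 7.523×10⁻⁶ = 266.6 kN, tensile.
σ_{titanium alloy} = P / A = 266600 / 1550 = 172 MPa.

σ ≈ 172 MPa (tensile)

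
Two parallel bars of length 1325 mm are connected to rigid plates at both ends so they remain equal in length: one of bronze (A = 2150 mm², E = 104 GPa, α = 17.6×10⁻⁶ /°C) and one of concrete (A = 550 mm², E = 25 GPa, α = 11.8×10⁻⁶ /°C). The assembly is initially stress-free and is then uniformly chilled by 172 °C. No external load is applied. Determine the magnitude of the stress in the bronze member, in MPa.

The bronze has the larger α, so on cooling it would change length more than the concrete if both were free. The rigid plates force a common final length, so the bronze is put into tension and the concrete into compression, with equal and opposite forces P (no external load).
Compatibility of the two members (thermal + elastic change equal): (α₁ − α₂)ΔT = P·[1/(A₁E₁) + 1/(A₂E₂)].
|α₁ − α₂|·ΔT = 5.8×10⁻⁶ × 172 = 0.0009976.
1/(A₁E₁) + 1/(A₂E₂) = 1/(2150×104×10³) + 1/(550×25×10³) = 7.72×10⁻⁸ N⁻¹.
So P = 0.0009976 / 7.72×10⁻⁸ = 12.92 kN.
σ_{bronze} = P/A₁ = 12920/2150 = 6.01 MPa, tensile.

σ ≈ 6.01 MPa (tensile)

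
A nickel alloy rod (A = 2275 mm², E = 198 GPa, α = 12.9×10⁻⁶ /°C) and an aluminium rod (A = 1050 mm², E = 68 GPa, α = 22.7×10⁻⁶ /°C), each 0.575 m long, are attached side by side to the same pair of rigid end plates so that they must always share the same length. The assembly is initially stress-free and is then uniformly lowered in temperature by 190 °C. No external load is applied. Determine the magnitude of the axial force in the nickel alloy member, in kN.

P ≈ 115 kN (compressive in the nickel alloy)

Both members must finish at the same length. With the larger α, the aluminium tends to over-contract; the plates restrain it, putting the aluminium in tension and the nickel alloy in compression. With no external load the two internal forces are equal and opposite, magnitude P.
Equating the net (thermal + elastic) strains gives |α₁ − α₂|·ΔT = P·[1/(A₁E₁) + 1/(A₂E₂)].
|α₁ − α₂|·ΔT = 9.8×10⁻⁶ × 190 = 0.001862.
1/(A₁E₁) + 1/(A₂E₂) = 1/(2275×198×10³) + 1/(1050×68×10³) = 1.623×10⁻⁸ N⁻¹.
P = 0.001862 / 1.623×10⁻⁸ = 114800 N = 114.8 kN.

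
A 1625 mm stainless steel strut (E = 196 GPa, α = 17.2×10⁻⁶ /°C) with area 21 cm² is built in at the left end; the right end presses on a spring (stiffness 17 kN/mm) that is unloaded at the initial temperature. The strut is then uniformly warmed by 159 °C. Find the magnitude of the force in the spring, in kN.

P ≈ 70.8 kN

If the spring were absent the strut would lengthen by αΔT L = 17.2×10⁻⁶ × 159 × 1625 = 4.444 mm.
Let P be the compressive force at the spring. The strut shortens elastically by PL/(AE) and the spring compresses by P/k; together these equal δ_free.
So P = δ_free / [L/(AE) + 1/k] = 4.444 / [ 1625/(2100×196×10³) + 1/(17×10³) ].
P = 4.444 / 6.277×10⁻⁵ = 70800 N.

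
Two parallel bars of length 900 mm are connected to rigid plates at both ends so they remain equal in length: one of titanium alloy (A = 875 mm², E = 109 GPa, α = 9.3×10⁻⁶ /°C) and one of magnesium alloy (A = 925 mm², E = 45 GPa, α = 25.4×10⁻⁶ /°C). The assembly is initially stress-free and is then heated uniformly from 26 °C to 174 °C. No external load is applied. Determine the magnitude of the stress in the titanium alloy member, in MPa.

Equilibrium of a rigid end plate with no external load gives equal and opposite internal forces ±P in the two members. Since α_{magnesium alloy} > α_{titanium alloy}, heating drives the magnesium alloy into compression and the titanium alloy into tension.
Setting the final lengths equal and cancelling L: (α₁ − α₂)ΔT = P/(A₁E₁) + P/(A₂E₂).
|α₁ − α₂|·ΔT = 16.1×10⁻⁶ × 148 = 0.002383.
1/(A₁E₁) + 1/(A₂E₂) = 1/(875×109×10³) + 1/(925×45×10³) = 3.451×10⁻⁸ N⁻¹.
So P = 0.002383 / 3.451×10⁻⁸ = 69.05 kN.
σ_{titanium alloy} = P/A₁ = 69050/875 = 78.91 MPa, tensile.

σ ≈ 78.9 MPa (tensile)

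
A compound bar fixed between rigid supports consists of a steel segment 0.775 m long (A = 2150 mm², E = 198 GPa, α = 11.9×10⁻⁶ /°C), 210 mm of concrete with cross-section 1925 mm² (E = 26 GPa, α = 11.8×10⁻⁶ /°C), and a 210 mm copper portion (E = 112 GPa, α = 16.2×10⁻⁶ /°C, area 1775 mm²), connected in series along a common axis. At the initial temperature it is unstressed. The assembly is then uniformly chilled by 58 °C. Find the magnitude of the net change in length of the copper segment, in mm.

Free thermal contraction of the whole bar: Σ αᵢΔT Lᵢ = 11.9×10⁻⁶×58×775 + 11.8×10⁻⁶×58×210 + 16.2×10⁻⁶×58×210 = 0.8759 mm.
The rigid supports impose zero overall length change; the single axial force P common to all segments must satisfy P Σ Lᵢ/(AᵢEᵢ) = δ_free.
The series flexibility is Σ Lᵢ/(AᵢEᵢ) = 775/(2150×198×10³) + 210/(1925×26×10³) + 210/(1775×112×10³) = 7.073×10⁻⁶ mm/N.
Hence P = δ_free / Σ(L/AE) = 0.8759/7.073×10⁻⁶ = 123.8 kN (tensile).
For the copper segment, free thermal change = 16.2×10⁻⁶×58×210 = 0.1973 mm and elastic change from P = 123800×210/(1775×112×10³) = 0.1308 mm; these oppose, so the net change is 0.0665 mm (segment shortens).

|ΔL| ≈ 0.0665 mm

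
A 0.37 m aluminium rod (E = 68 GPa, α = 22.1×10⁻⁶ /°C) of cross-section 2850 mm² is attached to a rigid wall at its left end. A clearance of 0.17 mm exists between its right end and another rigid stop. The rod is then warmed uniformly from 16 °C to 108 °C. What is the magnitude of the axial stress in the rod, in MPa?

σ ≈ 107 MPa (compressive)

Free thermal elongation = αΔT L = 22.1×10⁻⁶ × 92 × 370 = 0.7523 mm.
After closing the 0.17 mm clearance, 0.7523 − 0.17 = 0.5823 mm of expansion remains to be suppressed by the wall.
Compatibility: PL/(AE) = 0.5823 mm, so σ = P/A = E × (0.5823/370) = 107 MPa.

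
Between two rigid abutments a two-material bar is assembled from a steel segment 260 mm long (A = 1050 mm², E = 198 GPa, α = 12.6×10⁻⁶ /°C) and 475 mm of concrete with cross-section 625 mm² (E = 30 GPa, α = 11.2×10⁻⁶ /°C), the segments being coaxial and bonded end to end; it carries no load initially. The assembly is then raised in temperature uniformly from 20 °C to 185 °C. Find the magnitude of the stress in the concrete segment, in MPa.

σ ≈ 85.4 MPa (compressive)

With the walls removed the bar would change length by δ_free = Σ αᵢΔT Lᵢ = 12.6×10⁻⁶×165×260 + 11.2×10⁻⁶×165×475 = 1.418 mm.
The walls prevent any net length change, so an axial force P (same in every segment) develops. Compatibility: P · Σ Lᵢ/(AᵢEᵢ) = δ_free.
Σ Lᵢ/(AᵢEᵢ) = 260/(1050×198×10³) + 475/(625×30×10³) = 2.658×10⁻⁵ mm/N.
Hence P = δ_free / Σ(L/AE) = 1.418/2.658×10⁻⁵ = 53.35 kN (compressive).
σ_{concrete} = P / A = 53350 / 625 = 85.37 MPa.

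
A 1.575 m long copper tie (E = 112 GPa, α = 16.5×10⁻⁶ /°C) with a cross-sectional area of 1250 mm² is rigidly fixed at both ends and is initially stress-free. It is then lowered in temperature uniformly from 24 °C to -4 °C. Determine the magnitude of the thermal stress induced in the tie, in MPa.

With length fixed, the mechanical strain must cancel the thermal strain αΔT = 16.5×10⁻⁶ × 28 = 462×10⁻⁶.
Hence σ = E·αΔT = 112×10³ × 462×10⁻⁶ = 51.74 MPa, tensile.

σ ≈ 51.7 MPa (tensile)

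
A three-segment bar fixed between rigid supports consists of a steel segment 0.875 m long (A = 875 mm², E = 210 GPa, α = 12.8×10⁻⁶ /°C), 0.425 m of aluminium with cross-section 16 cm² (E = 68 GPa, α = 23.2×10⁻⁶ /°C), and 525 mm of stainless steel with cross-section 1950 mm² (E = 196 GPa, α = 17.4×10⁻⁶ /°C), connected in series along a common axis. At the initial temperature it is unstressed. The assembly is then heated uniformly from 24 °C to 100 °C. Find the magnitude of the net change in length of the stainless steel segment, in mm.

|ΔL| ≈ 0.38 mm

If the supports were absent, the total length change would be Σ αᵢΔT Lᵢ = 12.8×10⁻⁶×76×875 + 23.2×10⁻⁶×76×425 + 17.4×10⁻⁶×76×525 = 2.295 mm.
Since the ends are fixed, an axial force P builds up, equal in every segment, with P · Σ Lᵢ/(AᵢEᵢ) = δ_free.
Σ Lᵢ/(AᵢEᵢ) = 875/(875×210×10³) + 425/(1600×68×10³) + 525/(1950×196×10³) = 1.004×10⁻⁵ mm/N.
P = 2.295 / 1.004×10⁻⁵ = 228500 N = 228.5 kN, compressive.
For the stainless steel segment, free thermal change = 17.4×10⁻⁶×76×525 = 0.6943 mm and elastic change from P = 228500×525/(1950×196×10³) = 0.3139 mm; these oppose, so the net change is 0.38 mm (segment lengthens).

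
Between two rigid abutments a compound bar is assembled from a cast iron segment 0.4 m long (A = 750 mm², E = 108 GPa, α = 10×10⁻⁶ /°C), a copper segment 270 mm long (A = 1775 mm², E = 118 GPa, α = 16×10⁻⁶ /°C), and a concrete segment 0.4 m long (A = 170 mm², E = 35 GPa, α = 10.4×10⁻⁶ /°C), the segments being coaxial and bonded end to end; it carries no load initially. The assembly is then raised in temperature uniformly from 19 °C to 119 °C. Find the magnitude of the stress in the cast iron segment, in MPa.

σ ≈ 22.7 MPa (compressive)

With the walls removed the bar would change length by δ_free = Σ αᵢΔT Lᵢ = 10×10⁻⁶×100×400 + 16×10⁻⁶×100×270 + 10.4×10⁻⁶×100×400 = 1.248 mm.
The walls prevent any net length change, so an axial force P (same in every segment) develops. Compatibility: P · Σ Lᵢ/(AᵢEᵢ) = δ_free.
Σ Lᵢ/(AᵢEᵢ) = 400/(750×108×10³) + 270/(1775×118×10³) + 400/(170×35×10³) = 7.345×10⁻⁵ mm/N.
P = 1.248 / 7.345×10⁻⁵ = 16990 N = 16.99 kN, compressive.
σ_{cast iron} = P / A = 16990 / 750 = 22.65 MPa.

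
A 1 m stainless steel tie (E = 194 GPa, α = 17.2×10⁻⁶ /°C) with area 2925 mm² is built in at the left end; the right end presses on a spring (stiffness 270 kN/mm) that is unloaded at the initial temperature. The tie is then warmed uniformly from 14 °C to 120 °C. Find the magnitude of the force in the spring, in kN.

P ≈ 334 kN

The unrestrained thermal change is αΔT L = 17.2×10⁻⁶ × 106 × 1000 = 1.823 mm.
Let P be the compressive force at the spring. The tie shortens elastically by PL/(AE) and the spring compresses by P/k; together these equal δ_free.
So P = δ_free / [L/(AE) + 1/k] = 1.823 / [ 1000/(2925×194×10³) + 1/(270×10³) ].
P = 1.823 / 5.466×10⁻⁶ = 333600 N.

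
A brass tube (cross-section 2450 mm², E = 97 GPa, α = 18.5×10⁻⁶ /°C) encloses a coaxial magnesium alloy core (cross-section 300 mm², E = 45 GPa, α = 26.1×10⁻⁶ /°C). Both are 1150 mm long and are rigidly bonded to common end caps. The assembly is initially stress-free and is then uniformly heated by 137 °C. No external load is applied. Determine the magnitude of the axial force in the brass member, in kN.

P ≈ 13.3 kN (tensile in the brass)

The magnesium alloy has the larger α, so on heating it would change length more than the brass if both were free. The rigid plates force a common final length, so the magnesium alloy is put into compression and the brass into tension, with equal and opposite forces P (no external load).
Compatibility of the two members (thermal + elastic change equal): (α₁ − α₂)ΔT = P·[1/(A₁E₁) + 1/(A₂E₂)].
|α₁ − α₂|·ΔT = 7.6×10⁻⁶ × 137 = 0.001041.
1/(A₁E₁) + 1/(A₂E₂) = 1/(2450×97×10³) + 1/(300×45×10³) = 7.828×10⁻⁸ N⁻¹.
So P = 0.001041 / 7.828×10⁻⁸ = 13.3 kN.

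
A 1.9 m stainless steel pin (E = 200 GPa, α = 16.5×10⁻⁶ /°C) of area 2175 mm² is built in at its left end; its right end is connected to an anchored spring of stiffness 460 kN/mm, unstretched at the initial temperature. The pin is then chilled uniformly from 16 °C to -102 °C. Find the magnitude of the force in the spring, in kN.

P ≈ 565 kN

If the spring were absent the pin would shorten by αΔT L = 16.5×10⁻⁶ × 118 × 1900 = 3.699 mm.
Let P be the tensile force in the spring. The pin extends elastically by PL/(AE) and the spring stretches by P/k; together these equal δ_free.
So P = δ_free / [L/(AE) + 1/k] = 3.699 / [ 1900/(2175×200×10³) + 1/(460×10³) ].
P = 3.699 / 6.542×10⁻⁶ = 565500 N.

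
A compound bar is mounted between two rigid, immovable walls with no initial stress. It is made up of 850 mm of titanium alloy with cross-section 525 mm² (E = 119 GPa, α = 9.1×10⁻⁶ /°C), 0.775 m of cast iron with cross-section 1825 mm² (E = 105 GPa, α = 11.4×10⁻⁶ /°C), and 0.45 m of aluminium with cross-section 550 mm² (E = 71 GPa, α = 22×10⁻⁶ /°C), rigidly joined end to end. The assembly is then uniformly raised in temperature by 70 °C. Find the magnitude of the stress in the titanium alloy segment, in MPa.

Free thermal expansion of the whole bar: Σ αᵢΔT Lᵢ = 9.1×10⁻⁶×70×850 + 11.4×10⁻⁶×70×775 + 22×10⁻⁶×70×450 = 1.853 mm.
The walls prevent any net length change, so an axial force P (same in every segment) develops. Compatibility: P · Σ Lᵢ/(AᵢEᵢ) = δ_free.
Σ Lᵢ/(AᵢEᵢ) = 850/(525×119×10³) + 775/(1825×105×10³) + 450/(550×71×10³) = 2.917×10⁻⁵ mm/N.
P = 1.853 / 2.917×10⁻⁵ = 63510 N = 63.51 kN, compressive.
σ_{titanium alloy} = P / A = 63510 / 525 = 121 MPa.

σ ≈ 121 MPa (compressive)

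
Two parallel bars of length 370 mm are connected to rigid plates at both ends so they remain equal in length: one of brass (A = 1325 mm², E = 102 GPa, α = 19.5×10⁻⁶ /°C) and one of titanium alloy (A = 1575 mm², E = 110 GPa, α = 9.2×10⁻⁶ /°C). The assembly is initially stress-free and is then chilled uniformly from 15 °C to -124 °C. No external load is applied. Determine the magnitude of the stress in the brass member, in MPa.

Both members must finish at the same length. With the larger α, the brass tends to over-contract; the plates restrain it, putting the brass in tension and the titanium alloy in compression. With no external load the two internal forces are equal and opposite, magnitude P.
Compatibility of the two members (thermal + elastic change equal): (α₁ − α₂)ΔT = P·[1/(A₁E₁) + 1/(A₂E₂)].
|α₁ − α₂|·ΔT = 10.3×10⁻⁶ × 139 = 0.001432.
1/(A₁E₁) + 1/(A₂E₂) = 1/(1325×102×10³) + 1/(1575×110×10³) = 1.317×10⁻⁸ N⁻¹.
P = 0.001432 / 1.317×10⁻⁸ = 108700 N = 108.7 kN.
σ_{brass} = P/A₁ = 108700/1325 = 82.04 MPa, tensile.

σ ≈ 82 MPa (tensile)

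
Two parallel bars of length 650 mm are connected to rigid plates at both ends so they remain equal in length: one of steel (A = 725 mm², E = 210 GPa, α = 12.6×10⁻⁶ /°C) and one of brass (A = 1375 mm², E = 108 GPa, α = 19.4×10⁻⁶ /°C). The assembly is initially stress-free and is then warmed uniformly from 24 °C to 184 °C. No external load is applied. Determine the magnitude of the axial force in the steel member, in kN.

Equilibrium of a rigid end plate with no external load gives equal and opposite internal forces ±P in the two members. Since α_{brass} > α_{steel}, heating drives the brass into compression and the steel into tension.
Equating the net (thermal + elastic) strains gives |α₁ − α₂|·ΔT = P·[1/(A₁E₁) + 1/(A₂E₂)].
|α₁ − α₂|·ΔT = 6.8×10⁻⁶ × 160 = 0.001088.
1/(A₁E₁) + 1/(A₂E₂) = 1/(725×210×10³) + 1/(1375×108×10³) = 1.33×10⁻⁸ N⁻¹.
P = 0.001088 / 1.33×10⁻⁸ = 81790 N = 81.79 kN.

P ≈ 81.8 kN (tensile in the steel)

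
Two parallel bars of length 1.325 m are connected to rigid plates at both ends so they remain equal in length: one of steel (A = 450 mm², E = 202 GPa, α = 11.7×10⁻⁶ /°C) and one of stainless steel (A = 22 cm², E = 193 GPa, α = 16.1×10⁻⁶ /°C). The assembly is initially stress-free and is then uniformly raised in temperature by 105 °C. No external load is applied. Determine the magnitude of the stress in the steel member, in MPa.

σ ≈ 76.9 MPa (tensile)

Both members must finish at the same length. With the larger α, the stainless steel tends to over-expand; the plates restrain it, putting the stainless steel in compression and the steel in tension. With no external load the two internal forces are equal and opposite, magnitude P.
Equating the net (thermal + elastic) strains gives |α₁ − α₂|·ΔT = P·[1/(A₁E₁) + 1/(A₂E₂)].
|α₁ − α₂|·ΔT = 4.4×10⁻⁶ × 105 = 0.000462.
1/(A₁E₁) + 1/(A₂E₂) = 1/(450×202×10³) + 1/(2200×193×10³) = 1.336×10⁻⁸ N⁻¹.
So P = 0.000462 / 1.336×10⁻⁸ = 34.59 kN.
σ_{steel} = P/A₁ = 34590/450 = 76.87 MPa, tensile.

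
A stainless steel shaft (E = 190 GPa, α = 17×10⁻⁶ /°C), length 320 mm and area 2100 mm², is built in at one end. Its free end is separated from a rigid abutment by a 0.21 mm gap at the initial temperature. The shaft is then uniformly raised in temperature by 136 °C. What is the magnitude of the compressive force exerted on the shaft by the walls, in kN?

If the wall were absent the shaft would grow by αΔT L = 17×10⁻⁶ × 136 × 320 = 0.7398 mm.
After closing the 0.21 mm clearance, 0.7398 − 0.21 = 0.5298 mm of expansion remains to be suppressed by the wall.
Compatibility: PL/(AE) = 0.5298 mm, so σ = P/A = E × (0.5298/320) = 314.6 MPa.
P = σA = 314.6 × 2100 = 660.6 kN.

P ≈ 661 kN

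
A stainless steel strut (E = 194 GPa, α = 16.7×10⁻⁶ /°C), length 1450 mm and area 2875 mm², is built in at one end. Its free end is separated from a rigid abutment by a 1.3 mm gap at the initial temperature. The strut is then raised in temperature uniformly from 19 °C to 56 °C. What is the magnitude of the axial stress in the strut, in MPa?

σ ≈ 0 MPa

Free thermal elongation = αΔT L = 16.7×10⁻⁶ × 37 × 1450 = 0.896 mm.
Since δ_free = 0.896 mm is less than the 1.3 mm gap, the strut never touches the wall. No axial force develops.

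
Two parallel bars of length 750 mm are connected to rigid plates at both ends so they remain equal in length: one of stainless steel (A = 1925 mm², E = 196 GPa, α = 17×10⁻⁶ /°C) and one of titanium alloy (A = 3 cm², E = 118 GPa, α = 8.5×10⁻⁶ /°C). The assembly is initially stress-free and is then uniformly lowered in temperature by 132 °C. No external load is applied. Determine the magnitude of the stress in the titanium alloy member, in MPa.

Both members must finish at the same length. With the larger α, the stainless steel tends to over-contract; the plates restrain it, putting the stainless steel in tension and the titanium alloy in compression. With no external load the two internal forces are equal and opposite, magnitude P.
Setting the final lengths equal and cancelling L: (α₁ − α₂)ΔT = P/(A₁E₁) + P/(A₂E₂).
|α₁ − α₂|·ΔT = 8.5×10⁻⁶ × 132 = 0.001122.
1/(A₁E₁) + 1/(A₂E₂) = 1/(1925×196×10³) + 1/(300×118×10³) = 3.09×10⁻⁸ N⁻¹.
So P = 0.001122 / 3.09×10⁻⁸ = 36.31 kN.
σ_{titanium alloy} = P/A₂ = 36310/300 = 121 MPa, compressive.

σ ≈ 121 MPa (compressive)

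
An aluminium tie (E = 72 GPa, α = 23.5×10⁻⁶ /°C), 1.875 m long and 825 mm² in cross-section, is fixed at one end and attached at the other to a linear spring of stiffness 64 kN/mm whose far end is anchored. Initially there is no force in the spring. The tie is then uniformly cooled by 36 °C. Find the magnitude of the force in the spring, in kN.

If the spring were absent the tie would shorten by αΔT L = 23.5×10⁻⁶ × 36 × 1875 = 1.586 mm.
Let P be the tensile force in the spring. The tie extends elastically by PL/(AE) and the spring stretches by P/k; together these equal δ_free.
So P = δ_free / [L/(AE) + 1/k] = 1.586 / [ 1875/(825×72×10³) + 1/(64×10³) ].
P = 1.586 / 4.719×10⁻⁵ = 33610 N.

P ≈ 33.6 kN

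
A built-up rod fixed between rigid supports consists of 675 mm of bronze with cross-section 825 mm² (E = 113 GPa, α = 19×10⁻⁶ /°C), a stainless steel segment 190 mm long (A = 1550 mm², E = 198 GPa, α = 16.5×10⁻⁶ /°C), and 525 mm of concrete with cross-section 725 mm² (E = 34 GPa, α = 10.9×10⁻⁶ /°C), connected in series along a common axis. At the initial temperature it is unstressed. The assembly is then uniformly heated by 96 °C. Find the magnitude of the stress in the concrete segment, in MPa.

σ ≈ 98.5 MPa (compressive)

With the walls removed the bar would change length by δ_free = Σ αᵢΔT Lᵢ = 19×10⁻⁶×96×675 + 16.5×10⁻⁶×96×190 + 10.9×10⁻⁶×96×525 = 2.082 mm.
The walls prevent any net length change, so an axial force P (same in every segment) develops. Compatibility: P · Σ Lᵢ/(AᵢEᵢ) = δ_free.
The series flexibility is Σ Lᵢ/(AᵢEᵢ) = 675/(825×113×10³) + 190/(1550×198×10³) + 525/(725×34×10³) = 2.916×10⁻⁵ mm/N.
P = 2.082 / 2.916×10⁻⁵ = 71390 N = 71.39 kN, compressive.
σ_{concrete} = P / A = 71390 / 725 = 98.47 MPa.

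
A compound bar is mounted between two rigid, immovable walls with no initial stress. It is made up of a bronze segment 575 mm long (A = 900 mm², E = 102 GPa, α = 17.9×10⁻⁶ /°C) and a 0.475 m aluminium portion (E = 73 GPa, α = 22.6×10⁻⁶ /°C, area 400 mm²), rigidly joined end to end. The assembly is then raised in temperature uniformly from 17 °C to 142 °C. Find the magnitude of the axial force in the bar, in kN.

If the supports were absent, the total length change would be Σ αᵢΔT Lᵢ = 17.9×10⁻⁶×125×575 + 22.6×10⁻⁶×125×475 = 2.628 mm.
The walls prevent any net length change, so an axial force P (same in every segment) develops. Compatibility: P · Σ Lᵢ/(AᵢEᵢ) = δ_free.
Σ Lᵢ/(AᵢEᵢ) = 575/(900×102×10³) + 475/(400×73×10³) = 2.253×10⁻⁵ mm/N.
P = 2.628 / 2.253×10⁻⁵ = 116700 N = 116.7 kN, compressive.

P ≈ 117 kN (compressive)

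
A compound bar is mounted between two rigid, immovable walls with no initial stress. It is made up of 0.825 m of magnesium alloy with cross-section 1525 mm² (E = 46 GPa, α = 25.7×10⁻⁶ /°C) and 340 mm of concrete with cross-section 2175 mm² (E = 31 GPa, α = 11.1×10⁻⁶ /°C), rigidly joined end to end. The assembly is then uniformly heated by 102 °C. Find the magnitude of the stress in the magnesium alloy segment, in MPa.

With the walls removed the bar would change length by δ_free = Σ αᵢΔT Lᵢ = 25.7×10⁻⁶×102×825 + 11.1×10⁻⁶×102×340 = 2.548 mm.
The walls prevent any net length change, so an axial force P (same in every segment) develops. Compatibility: P · Σ Lᵢ/(AᵢEᵢ) = δ_free.
Σ Lᵢ/(AᵢEᵢ) = 825/(1525×46×10³) + 340/(2175×31×10³) = 1.68×10⁻⁵ mm/N.
Hence P = δ_free / Σ(L/AE) = 2.548/1.68×10⁻⁵ = 151.6 kN (compressive).
σ_{magnesium alloy} = P / A = 151600 / 1525 = 99.42 MPa.

σ ≈ 99.4 MPa (compressive)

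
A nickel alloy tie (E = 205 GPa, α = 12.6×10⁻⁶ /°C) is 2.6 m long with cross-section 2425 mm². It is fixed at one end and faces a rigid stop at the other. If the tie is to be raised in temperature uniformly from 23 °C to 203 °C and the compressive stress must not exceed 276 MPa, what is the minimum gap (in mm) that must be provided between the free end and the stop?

g ≈ 2.4 mm

Free expansion if unrestrained: δ_free = αΔT L = 12.6×10⁻⁶ × 180 × 2600 = 5.897 mm.
A stress of 276 MPa corresponds to the wall pushing the tie back by σL/E = 276×2600/(205×10³) = 3.5 mm.
The gap must absorb the remainder: g_min = 5.897 − 3.5 = 2.396 mm.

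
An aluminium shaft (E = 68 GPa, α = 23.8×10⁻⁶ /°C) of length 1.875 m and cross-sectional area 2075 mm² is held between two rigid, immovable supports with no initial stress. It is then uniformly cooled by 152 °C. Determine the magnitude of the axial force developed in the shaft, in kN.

With zero net strain, σ = E·αΔT = 68 GPa × 23.8×10⁻⁶ × 152 = 246 MPa.
Then P = σA = 246 × 2075 mm² = 510.4 kN, tensile.

P ≈ 510 kN (tensile)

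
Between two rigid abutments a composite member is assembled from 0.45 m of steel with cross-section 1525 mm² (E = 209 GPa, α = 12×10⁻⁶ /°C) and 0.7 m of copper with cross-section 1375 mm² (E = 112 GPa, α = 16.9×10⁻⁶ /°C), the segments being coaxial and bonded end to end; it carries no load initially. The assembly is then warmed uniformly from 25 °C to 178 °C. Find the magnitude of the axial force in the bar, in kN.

Free thermal expansion of the whole bar: Σ αᵢΔT Lᵢ = 12×10⁻⁶×153×450 + 16.9×10⁻⁶×153×700 = 2.636 mm.
The walls prevent any net length change, so an axial force P (same in every segment) develops. Compatibility: P · Σ Lᵢ/(AᵢEᵢ) = δ_free.
The series flexibility is Σ Lᵢ/(AᵢEᵢ) = 450/(1525×209×10³) + 700/(1375×112×10³) = 5.957×10⁻⁶ mm/N.
P = 2.636 / 5.957×10⁻⁶ = 442500 N = 442.5 kN, compressive.

P ≈ 443 kN (compressive)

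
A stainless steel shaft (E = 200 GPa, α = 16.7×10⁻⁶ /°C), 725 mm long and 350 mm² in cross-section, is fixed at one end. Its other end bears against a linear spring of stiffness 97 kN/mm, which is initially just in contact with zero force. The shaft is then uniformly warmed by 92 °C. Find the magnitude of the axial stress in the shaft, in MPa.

Free thermal expansion: δ_free = αΔT L = 16.7×10⁻⁶ × 92 × 725 = 1.114 mm.
Let P be the compressive force at the spring. The shaft shortens elastically by PL/(AE) and the spring compresses by P/k; together these equal δ_free.
So P = δ_free / [L/(AE) + 1/k] = 1.114 / [ 725/(350×200×10³) + 1/(97×10³) ].
P = 1.114 / 2.067×10⁻⁵ = 53900 N.
σ = P/A = 53900/350 = 154 MPa.

σ ≈ 154 MPa (compressive)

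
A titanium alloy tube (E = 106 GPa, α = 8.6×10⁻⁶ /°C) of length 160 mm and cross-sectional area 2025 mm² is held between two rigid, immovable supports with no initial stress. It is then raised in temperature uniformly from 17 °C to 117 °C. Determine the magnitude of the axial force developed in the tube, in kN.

Full restraint means ε = 0, so the stress is σ = EαΔT = 106×10³ × 8.6×10⁻⁶ × 100 = 91.16 MPa.
Then P = σA = 91.16 × 2025 mm² = 184.6 kN, compressive.

P ≈ 185 kN (compressive)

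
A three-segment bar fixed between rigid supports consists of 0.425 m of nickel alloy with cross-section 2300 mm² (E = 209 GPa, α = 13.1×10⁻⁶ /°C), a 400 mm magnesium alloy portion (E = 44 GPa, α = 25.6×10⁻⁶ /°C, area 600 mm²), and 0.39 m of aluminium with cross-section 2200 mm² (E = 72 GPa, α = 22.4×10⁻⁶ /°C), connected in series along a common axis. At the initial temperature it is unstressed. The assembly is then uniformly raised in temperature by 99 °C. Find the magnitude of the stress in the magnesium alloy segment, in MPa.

With the walls removed the bar would change length by δ_free = Σ αᵢΔT Lᵢ = 13.1×10⁻⁶×99×425 + 25.6×10⁻⁶×99×400 + 22.4×10⁻⁶×99×390 = 2.43 mm.
The rigid supports impose zero overall length change; the single axial force P common to all segments must satisfy P Σ Lᵢ/(AᵢEᵢ) = δ_free.
Σ Lᵢ/(AᵢEᵢ) = 425/(2300×209×10³) + 400/(600×44×10³) + 390/(2200×72×10³) = 1.85×10⁻⁵ mm/N.
P = 2.43 / 1.85×10⁻⁵ = 131400 N = 131.4 kN, compressive.
σ_{magnesium alloy} = P / A = 131400 / 600 = 218.9 MPa.

σ ≈ 219 MPa (compressive)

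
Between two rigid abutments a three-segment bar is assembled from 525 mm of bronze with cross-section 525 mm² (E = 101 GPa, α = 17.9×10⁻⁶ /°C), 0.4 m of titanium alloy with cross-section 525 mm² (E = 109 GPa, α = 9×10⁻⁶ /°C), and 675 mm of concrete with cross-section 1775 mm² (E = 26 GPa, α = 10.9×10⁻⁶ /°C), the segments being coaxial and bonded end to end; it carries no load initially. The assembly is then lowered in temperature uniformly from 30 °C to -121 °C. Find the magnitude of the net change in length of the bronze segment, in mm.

Free thermal contraction of the whole bar: Σ αᵢΔT Lᵢ = 17.9×10⁻⁶×151×525 + 9×10⁻⁶×151×400 + 10.9×10⁻⁶×151×675 = 3.074 mm.
The walls prevent any net length change, so an axial force P (same in every segment) develops. Compatibility: P · Σ Lᵢ/(AᵢEᵢ) = δ_free.
The series flexibility is Σ Lᵢ/(AᵢEᵢ) = 525/(525×101×10³) + 400/(525×109×10³) + 675/(1775×26×10³) = 3.152×10⁻⁵ mm/N.
P = 3.074 / 3.152×10⁻⁵ = 97520 N = 97.52 kN, tensile.
For the bronze segment, free thermal change = 17.9×10⁻⁶×151×525 = 1.419 mm and elastic change from P = 97520×525/(525×101×10³) = 0.9656 mm; these oppose, so the net change is 0.453 mm (segment shortens).

|ΔL| ≈ 0.453 mm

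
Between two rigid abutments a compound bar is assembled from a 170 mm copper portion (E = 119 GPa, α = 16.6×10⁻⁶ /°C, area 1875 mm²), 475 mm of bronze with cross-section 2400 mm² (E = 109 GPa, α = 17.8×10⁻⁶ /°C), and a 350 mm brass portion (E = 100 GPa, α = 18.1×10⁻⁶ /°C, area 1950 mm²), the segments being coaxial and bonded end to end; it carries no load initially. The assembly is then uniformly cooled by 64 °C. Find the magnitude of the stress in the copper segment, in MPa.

Free thermal contraction of the whole bar: Σ αᵢΔT Lᵢ = 16.6×10⁻⁶×64×170 + 17.8×10⁻⁶×64×475 + 18.1×10⁻⁶×64×350 = 1.127 mm.
The rigid supports impose zero overall length change; the single axial force P common to all segments must satisfy P Σ Lᵢ/(AᵢEᵢ) = δ_free.
The series flexibility is Σ Lᵢ/(AᵢEᵢ) = 170/(1875×119×10³) + 475/(2400×109×10³) + 350/(1950×100×10³) = 4.373×10⁻⁶ mm/N.
So P = 1.127 / 4.373×10⁻⁶ = 257.8 kN, tensile.
σ_{copper} = P / A = 257800 / 1875 = 137.5 MPa.

σ ≈ 137 MPa (tensile)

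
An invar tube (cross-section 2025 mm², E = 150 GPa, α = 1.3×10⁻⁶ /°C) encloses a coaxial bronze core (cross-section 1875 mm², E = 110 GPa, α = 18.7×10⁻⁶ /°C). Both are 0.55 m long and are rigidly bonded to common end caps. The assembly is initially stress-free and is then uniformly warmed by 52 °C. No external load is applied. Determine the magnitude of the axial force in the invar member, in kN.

Equilibrium of a rigid end plate with no external load gives equal and opposite internal forces ±P in the two members. Since α_{bronze} > α_{invar}, heating drives the bronze into compression and the invar into tension.
Compatibility of the two members (thermal + elastic change equal): (α₁ − α₂)ΔT = P·[1/(A₁E₁) + 1/(A₂E₂)].
|α₁ − α₂|·ΔT = 17.4×10⁻⁶ × 52 = 0.0009048.
1/(A₁E₁) + 1/(A₂E₂) = 1/(2025×150×10³) + 1/(1875×110×10³) = 8.141×10⁻⁹ N⁻¹.
So P = 0.0009048 / 8.141×10⁻⁹ = 111.1 kN.

P ≈ 111 kN (tensile in the invar)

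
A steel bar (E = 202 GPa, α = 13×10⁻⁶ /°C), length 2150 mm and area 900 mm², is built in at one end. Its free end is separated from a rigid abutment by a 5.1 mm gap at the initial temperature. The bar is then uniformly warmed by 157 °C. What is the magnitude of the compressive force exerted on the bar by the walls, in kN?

If the wall were absent the bar would grow by αΔT L = 13×10⁻⁶ × 157 × 2150 = 4.388 mm.
Since δ_free = 4.39 mm is less than the 5.1 mm gap, the bar never touches the wall. No axial force develops.

P ≈ 0 kN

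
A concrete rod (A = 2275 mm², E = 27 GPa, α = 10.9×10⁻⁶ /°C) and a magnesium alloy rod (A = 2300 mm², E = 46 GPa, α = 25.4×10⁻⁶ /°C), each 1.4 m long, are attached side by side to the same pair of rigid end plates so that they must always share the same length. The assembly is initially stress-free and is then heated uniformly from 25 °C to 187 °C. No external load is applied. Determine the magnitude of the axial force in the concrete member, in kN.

P ≈ 91.3 kN (tensile in the concrete)

Equilibrium of a rigid end plate with no external load gives equal and opposite internal forces ±P in the two members. Since α_{magnesium alloy} > α_{concrete}, heating drives the magnesium alloy into compression and the concrete into tension.
Equating the net (thermal + elastic) strains gives |α₁ − α₂|·ΔT = P·[1/(A₁E₁) + 1/(A₂E₂)].
|α₁ − α₂|·ΔT = 14.5×10⁻⁶ × 162 = 0.002349.
1/(A₁E₁) + 1/(A₂E₂) = 1/(2275×27×10³) + 1/(2300×46×10³) = 2.573×10⁻⁸ N⁻¹.
So P = 0.002349 / 2.573×10⁻⁸ = 91.29 kN.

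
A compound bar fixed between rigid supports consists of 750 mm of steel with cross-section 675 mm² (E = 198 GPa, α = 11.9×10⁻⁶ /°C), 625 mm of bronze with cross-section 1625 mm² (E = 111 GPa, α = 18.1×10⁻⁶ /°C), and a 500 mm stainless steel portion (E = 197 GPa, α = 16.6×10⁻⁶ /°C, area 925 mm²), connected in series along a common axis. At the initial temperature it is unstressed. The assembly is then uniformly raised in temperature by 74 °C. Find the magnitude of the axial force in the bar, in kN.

P ≈ 179 kN (compressive)

With the walls removed the bar would change length by δ_free = Σ αᵢΔT Lᵢ = 11.9×10⁻⁶×74×750 + 18.1×10⁻⁶×74×625 + 16.6×10⁻⁶×74×500 = 2.112 mm.
The walls prevent any net length change, so an axial force P (same in every segment) develops. Compatibility: P · Σ Lᵢ/(AᵢEᵢ) = δ_free.
Σ Lᵢ/(AᵢEᵢ) = 750/(675×198×10³) + 625/(1625×111×10³) + 500/(925×197×10³) = 1.182×10⁻⁵ mm/N.
P = 2.112 / 1.182×10⁻⁵ = 178700 N = 178.7 kN, compressive.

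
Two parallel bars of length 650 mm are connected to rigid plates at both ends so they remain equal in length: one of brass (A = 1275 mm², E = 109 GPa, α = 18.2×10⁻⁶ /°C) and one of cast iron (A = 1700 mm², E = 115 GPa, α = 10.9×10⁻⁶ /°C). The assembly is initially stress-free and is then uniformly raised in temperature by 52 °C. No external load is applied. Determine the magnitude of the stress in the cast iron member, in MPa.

Equilibrium of a rigid end plate with no external load gives equal and opposite internal forces ±P in the two members. Since α_{brass} > α_{cast iron}, heating drives the brass into compression and the cast iron into tension.
Setting the final lengths equal and cancelling L: (α₁ − α₂)ΔT = P/(A₁E₁) + P/(A₂E₂).
|α₁ − α₂|·ΔT = 7.3×10⁻⁶ × 52 = 0.0003796.
1/(A₁E₁) + 1/(A₂E₂) = 1/(1275×109×10³) + 1/(1700×115×10³) = 1.231×10⁻⁸ N⁻¹.
P = 0.0003796 / 1.231×10⁻⁸ = 30840 N = 30.84 kN.
σ_{cast iron} = P/A₂ = 30840/1700 = 18.14 MPa, tensile.

σ ≈ 18.1 MPa (tensile)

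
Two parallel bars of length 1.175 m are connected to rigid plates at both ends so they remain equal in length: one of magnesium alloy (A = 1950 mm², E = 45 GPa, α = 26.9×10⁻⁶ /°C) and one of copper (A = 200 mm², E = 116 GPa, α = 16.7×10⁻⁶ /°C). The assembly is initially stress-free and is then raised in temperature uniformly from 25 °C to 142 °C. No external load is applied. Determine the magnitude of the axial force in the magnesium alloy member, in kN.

The magnesium alloy has the larger α, so on heating it would change length more than the copper if both were free. The rigid plates force a common final length, so the magnesium alloy is put into compression and the copper into tension, with equal and opposite forces P (no external load).
Compatibility of the two members (thermal + elastic change equal): (α₁ − α₂)ΔT = P·[1/(A₁E₁) + 1/(A₂E₂)].
|α₁ − α₂|·ΔT = 10.2×10⁻⁶ × 117 = 0.001193.
1/(A₁E₁) + 1/(A₂E₂) = 1/(1950×45×10³) + 1/(200×116×10³) = 5.45×10⁻⁸ N⁻¹.
P = 0.001193 / 5.45×10⁻⁸ = 21900 N = 21.9 kN.

P ≈ 21.9 kN (compressive in the magnesium alloy)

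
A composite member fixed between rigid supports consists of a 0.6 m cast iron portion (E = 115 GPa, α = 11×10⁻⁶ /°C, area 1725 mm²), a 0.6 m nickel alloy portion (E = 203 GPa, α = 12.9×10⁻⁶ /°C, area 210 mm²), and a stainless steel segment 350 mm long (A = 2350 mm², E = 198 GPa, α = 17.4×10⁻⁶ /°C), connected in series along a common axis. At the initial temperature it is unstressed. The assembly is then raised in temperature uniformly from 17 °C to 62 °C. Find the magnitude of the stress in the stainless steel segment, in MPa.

σ ≈ 21.9 MPa (compressive)

With the walls removed the bar would change length by δ_free = Σ αᵢΔT Lᵢ = 11×10⁻⁶×45×600 + 12.9×10⁻⁶×45×600 + 17.4×10⁻⁶×45×350 = 0.9193 mm.
The rigid supports impose zero overall length change; the single axial force P common to all segments must satisfy P Σ Lᵢ/(AᵢEᵢ) = δ_free.
Σ Lᵢ/(AᵢEᵢ) = 600/(1725×115×10³) + 600/(210×203×10³) + 350/(2350×198×10³) = 1.785×10⁻⁵ mm/N.
P = 0.9193 / 1.785×10⁻⁵ = 51500 N = 51.5 kN, compressive.
σ_{stainless steel} = P / A = 51500 / 2350 = 21.91 MPa.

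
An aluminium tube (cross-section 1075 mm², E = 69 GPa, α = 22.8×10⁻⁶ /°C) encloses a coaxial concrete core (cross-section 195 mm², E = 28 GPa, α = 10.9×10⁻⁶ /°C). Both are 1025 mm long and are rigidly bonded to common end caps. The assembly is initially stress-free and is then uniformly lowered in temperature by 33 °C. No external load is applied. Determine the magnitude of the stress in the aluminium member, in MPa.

Equilibrium of a rigid end plate with no external load gives equal and opposite internal forces ±P in the two members. Since α_{aluminium} > α_{concrete}, cooling drives the aluminium into tension and the concrete into compression.
Compatibility of the two members (thermal + elastic change equal): (α₁ − α₂)ΔT = P·[1/(A₁E₁) + 1/(A₂E₂)].
|α₁ − α₂|·ΔT = 11.9×10⁻⁶ × 33 = 0.0003927.
1/(A₁E₁) + 1/(A₂E₂) = 1/(1075×69×10³) + 1/(195×28×10³) = 1.966×10⁻⁷ N⁻¹.
So P = 0.0003927 / 1.966×10⁻⁷ = 1.997 kN.
σ_{aluminium} = P/A₁ = 1997/1075 = 1.858 MPa, tensile.

σ ≈ 1.86 MPa (tensile)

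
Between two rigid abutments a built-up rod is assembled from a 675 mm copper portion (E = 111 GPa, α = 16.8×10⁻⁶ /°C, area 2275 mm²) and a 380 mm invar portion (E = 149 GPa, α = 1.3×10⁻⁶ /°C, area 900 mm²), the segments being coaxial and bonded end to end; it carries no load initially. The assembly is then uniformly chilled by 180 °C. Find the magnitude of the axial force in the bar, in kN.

P ≈ 387 kN (tensile)

If the supports were absent, the total length change would be Σ αᵢΔT Lᵢ = 16.8×10⁻⁶×180×675 + 1.3×10⁻⁶×180×380 = 2.13 mm.
The rigid supports impose zero overall length change; the single axial force P common to all segments must satisfy P Σ Lᵢ/(AᵢEᵢ) = δ_free.
The series flexibility is Σ Lᵢ/(AᵢEᵢ) = 675/(2275×111×10³) + 380/(900×149×10³) = 5.507×10⁻⁶ mm/N.
Hence P = δ_free / Σ(L/AE) = 2.13/5.507×10⁻⁶ = 386.8 kN (tensile).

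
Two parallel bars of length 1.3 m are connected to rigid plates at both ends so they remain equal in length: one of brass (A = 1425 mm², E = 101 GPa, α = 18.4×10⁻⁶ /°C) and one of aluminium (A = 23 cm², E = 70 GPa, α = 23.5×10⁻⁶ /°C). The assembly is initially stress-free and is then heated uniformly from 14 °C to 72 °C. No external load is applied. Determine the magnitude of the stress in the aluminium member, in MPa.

Equilibrium of a rigid end plate with no external load gives equal and opposite internal forces ±P in the two members. Since α_{aluminium} > α_{brass}, heating drives the aluminium into compression and the brass into tension.
Setting the final lengths equal and cancelling L: (α₁ − α₂)ΔT = P/(A₁E₁) + P/(A₂E₂).
|α₁ − α₂|·ΔT = 5.1×10⁻⁶ × 58 = 0.0002958.
1/(A₁E₁) + 1/(A₂E₂) = 1/(1425×101×10³) + 1/(2300×70×10³) = 1.316×10⁻⁸ N⁻¹.
So P = 0.0002958 / 1.316×10⁻⁸ = 22.48 kN.
σ_{aluminium} = P/A₂ = 22480/2300 = 9.773 MPa, compressive.

σ ≈ 9.77 MPa (compressive)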